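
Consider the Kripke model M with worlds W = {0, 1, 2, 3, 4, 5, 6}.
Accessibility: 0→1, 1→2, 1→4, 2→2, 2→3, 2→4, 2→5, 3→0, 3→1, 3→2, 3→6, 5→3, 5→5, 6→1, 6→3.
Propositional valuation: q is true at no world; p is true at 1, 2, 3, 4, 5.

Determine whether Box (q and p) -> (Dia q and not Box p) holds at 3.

At 3: Box (q and p) is false, Dia q and not Box p is false, so Box (q and p) -> (Dia q and not Box p) is true.
  At 3: Box (q and p) requires q and p at every successor {0, 1, 2, 6}.
    q and p fails at 0, so Box (q and p) is false at 3.
  At 3: Dia q is false, not Box p is true, so Dia q and not Box p is false.
    At 3: Dia q requires q at some successor in {0, 1, 2, 6}.
      At 0: q is false.
      At 1: q is false.
      At 2: q is false.
      At 6: q is false.
    So Dia q is false at 3.
    At 3: Box p is false, so not Box p is true.
      At 3: Box p requires p at every successor {0, 1, 2, 6}.
        p fails at 0, so Box p is false at 3.

Yes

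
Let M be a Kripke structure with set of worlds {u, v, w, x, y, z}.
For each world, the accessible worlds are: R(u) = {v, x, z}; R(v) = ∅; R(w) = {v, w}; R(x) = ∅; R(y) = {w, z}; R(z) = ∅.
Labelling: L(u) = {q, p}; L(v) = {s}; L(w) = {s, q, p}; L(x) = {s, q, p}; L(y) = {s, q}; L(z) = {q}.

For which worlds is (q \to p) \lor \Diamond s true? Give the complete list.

Recall that \Diamond ψ holds at a world iff ψ holds at some accessible world.
Let φ = (q \to p) \lor \Diamond s. Evaluate φ at each world:
  u (successors {v, x, z}): φ is true.
  v (successors ∅): φ is true.
  w (successors {v, w}): φ is true.
  x (successors ∅): φ is true.
  y (successors {w, z}): φ is true.
  z (successors ∅): φ is false.
For instance, at u:
  At u: q \to p is true, \Diamond s is true, so (q \to p) \lor \Diamond s is true.
    At u: \Diamond s requires s at some successor in {v, x, z}.
      s holds at v, so \Diamond s is true at u.
Satisfying worlds: {u, v, w, x, y}

u, v, w, x, y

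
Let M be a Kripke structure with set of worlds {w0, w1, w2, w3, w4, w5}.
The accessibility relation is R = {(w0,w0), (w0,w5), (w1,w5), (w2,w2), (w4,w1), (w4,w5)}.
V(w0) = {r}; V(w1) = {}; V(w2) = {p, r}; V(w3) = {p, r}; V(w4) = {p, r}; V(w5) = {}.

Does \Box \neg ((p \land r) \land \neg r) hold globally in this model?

Yes

Recall that \Box ψ holds at a world iff ψ holds at every accessible world, and \Diamond ψ holds iff ψ holds at some accessible world.
Let φ = \Box \neg ((p \land r) \land \neg r). Evaluate φ at each world:
  w0 (successors {w0, w5}): φ is true.
  w1 (successors {w5}): φ is true.
  w2 (successors {w2}): φ is true.
  w3 (successors ∅): φ is true.
  w4 (successors {w1, w5}): φ is true.
  w5 (successors ∅): φ is true.
For instance, at w0:
  At w0: \Box \neg ((p \land r) \land \neg r) requires \neg ((p \land r) \land \neg r) at every successor {w0, w5}.
    At w0: \neg ((p \land r) \land \neg r) is true.
    At w5: \neg ((p \land r) \land \neg r) is true.
  So \Box \neg ((p \land r) \land \neg r) is true at w0.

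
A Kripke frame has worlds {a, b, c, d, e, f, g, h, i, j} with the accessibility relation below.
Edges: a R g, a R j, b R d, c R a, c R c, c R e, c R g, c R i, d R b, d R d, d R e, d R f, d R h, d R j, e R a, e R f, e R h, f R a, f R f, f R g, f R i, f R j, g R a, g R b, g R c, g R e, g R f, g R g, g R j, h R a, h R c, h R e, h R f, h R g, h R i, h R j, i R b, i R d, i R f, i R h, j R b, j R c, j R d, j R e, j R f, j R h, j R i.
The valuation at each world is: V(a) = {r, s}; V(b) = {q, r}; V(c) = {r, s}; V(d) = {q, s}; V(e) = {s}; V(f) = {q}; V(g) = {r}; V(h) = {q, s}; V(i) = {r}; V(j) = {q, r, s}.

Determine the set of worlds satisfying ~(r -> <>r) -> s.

Let φ = ~(r -> <>r) -> s. Evaluate φ at each world:
  a (successors {g, j}): φ is true.
  b (successors {d}): φ is false.
  c (successors {a, c, e, g, i}): φ is true.
  d (successors {b, d, e, f, h, j}): φ is true.
  e (successors {a, f, h}): φ is true.
  f (successors {a, f, g, i, j}): φ is true.
  g (successors {a, b, c, e, f, g, j}): φ is true.
  h (successors {a, c, e, f, g, i, j}): φ is true.
  i (successors {b, d, f, h}): φ is true.
  j (successors {b, c, d, e, f, h, i}): φ is true.
For instance, at h:
  At h: ~(r -> <>r) is false, s is true, so ~(r -> <>r) -> s is true.
    At h: r -> <>r is true, so ~(r -> <>r) is false.
      At h: r is false, <>r is true, so r -> <>r is true.
Satisfying worlds: {a, c, d, e, f, g, h, i, j}

a, c, d, e, f, g, h, i, j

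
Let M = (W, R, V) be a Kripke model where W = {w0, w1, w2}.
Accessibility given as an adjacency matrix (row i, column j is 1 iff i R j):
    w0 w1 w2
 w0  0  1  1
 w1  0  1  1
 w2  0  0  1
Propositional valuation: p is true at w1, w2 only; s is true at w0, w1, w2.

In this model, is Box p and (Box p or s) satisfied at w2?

At w2: Box p is true, Box p or s is true, so Box p and (Box p or s) is true.
  At w2: Box p requires p at every successor {w2}.
    At w2: p is true.
  So Box p is true at w2.
  At w2: Box p is true, s is true, so Box p or s is true.
    At w2: Box p requires p at every successor {w2}.
      At w2: p is true.
    So Box p is true at w2.

Yes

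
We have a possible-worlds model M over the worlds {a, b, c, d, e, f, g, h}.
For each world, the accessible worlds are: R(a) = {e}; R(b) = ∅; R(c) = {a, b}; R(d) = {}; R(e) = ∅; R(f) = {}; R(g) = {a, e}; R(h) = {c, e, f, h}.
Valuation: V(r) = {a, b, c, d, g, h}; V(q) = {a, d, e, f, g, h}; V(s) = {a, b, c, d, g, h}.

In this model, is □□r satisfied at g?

No

Recall that □ψ holds at a world iff ψ holds at every accessible world, and ◇ψ holds iff ψ holds at some accessible world.
At g: □□r requires □r at every successor {a, e}.
  □r fails at a, so □□r is false at g.
    At a: □r requires r at every successor {e}.
      r fails at e, so □r is false at a.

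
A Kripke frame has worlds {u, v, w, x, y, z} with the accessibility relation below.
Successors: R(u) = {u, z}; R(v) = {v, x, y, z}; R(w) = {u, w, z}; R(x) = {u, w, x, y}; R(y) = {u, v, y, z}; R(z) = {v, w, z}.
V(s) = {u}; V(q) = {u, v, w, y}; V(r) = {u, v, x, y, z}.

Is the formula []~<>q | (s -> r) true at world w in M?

Yes

At w: []~<>q is false, s -> r is true, so []~<>q | (s -> r) is true.
  At w: []~<>q requires ~<>q at every successor {u, w, z}.
    ~<>q fails at u, so []~<>q is false at w.
      At u: <>q is true, so ~<>q is false.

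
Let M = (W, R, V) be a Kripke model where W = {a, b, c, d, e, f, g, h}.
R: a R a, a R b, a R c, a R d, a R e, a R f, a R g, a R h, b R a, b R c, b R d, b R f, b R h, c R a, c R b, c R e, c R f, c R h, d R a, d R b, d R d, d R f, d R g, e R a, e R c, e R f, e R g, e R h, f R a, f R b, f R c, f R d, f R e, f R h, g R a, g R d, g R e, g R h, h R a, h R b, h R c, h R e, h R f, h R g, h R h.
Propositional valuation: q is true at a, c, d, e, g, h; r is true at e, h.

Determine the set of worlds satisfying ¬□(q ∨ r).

a, b, c, d, e, f, h

Let φ = ¬□(q ∨ r). Evaluate φ at each world:
  a (successors {a, b, c, d, e, f, g, h}): φ is true.
  b (successors {a, c, d, f, h}): φ is true.
  c (successors {a, b, e, f, h}): φ is true.
  d (successors {a, b, d, f, g}): φ is true.
  e (successors {a, c, f, g, h}): φ is true.
  f (successors {a, b, c, d, e, h}): φ is true.
  g (successors {a, d, e, h}): φ is false.
  h (successors {a, b, c, e, f, g, h}): φ is true.
For instance, at a:
  At a: □(q ∨ r) is false, so ¬□(q ∨ r) is true.
    At a: □(q ∨ r) requires q ∨ r at every successor {a, b, c, d, e, f, g, h}.
      q ∨ r fails at b, so □(q ∨ r) is false at a.
Satisfying worlds: {a, b, c, d, e, f, h}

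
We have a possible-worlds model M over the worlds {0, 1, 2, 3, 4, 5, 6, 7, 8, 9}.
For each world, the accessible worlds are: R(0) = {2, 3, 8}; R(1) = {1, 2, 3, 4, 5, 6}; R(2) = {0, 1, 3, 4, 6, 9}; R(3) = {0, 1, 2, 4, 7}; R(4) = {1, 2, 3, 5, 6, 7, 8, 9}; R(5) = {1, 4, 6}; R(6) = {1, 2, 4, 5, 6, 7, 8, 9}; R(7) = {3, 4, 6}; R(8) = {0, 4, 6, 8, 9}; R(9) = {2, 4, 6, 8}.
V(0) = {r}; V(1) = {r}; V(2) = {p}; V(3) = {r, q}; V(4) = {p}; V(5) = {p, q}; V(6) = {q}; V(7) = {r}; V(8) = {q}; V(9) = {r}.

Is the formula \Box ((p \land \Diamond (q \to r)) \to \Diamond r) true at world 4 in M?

Yes

Recall that \Box ψ holds at a world iff ψ holds at every accessible world, and \Diamond ψ holds iff ψ holds at some accessible world.
At 4: \Box ((p \land \Diamond (q \to r)) \to \Diamond r) requires (p \land \Diamond (q \to r)) \to \Diamond r at every successor {1, 2, 3, 5, 6, 7, 8, 9}.
  At 1: (p \land \Diamond (q \to r)) \to \Diamond r is true.
  At 2: (p \land \Diamond (q \to r)) \to \Diamond r is true.
  At 3: (p \land \Diamond (q \to r)) \to \Diamond r is true.
  At 5: (p \land \Diamond (q \to r)) \to \Diamond r is true.
  At 6: (p \land \Diamond (q \to r)) \to \Diamond r is true.
  At 7: (p \land \Diamond (q \to r)) \to \Diamond r is true.
  At 8: (p \land \Diamond (q \to r)) \to \Diamond r is true.
  At 9: (p \land \Diamond (q \to r)) \to \Diamond r is true.
So \Box ((p \land \Diamond (q \to r)) \to \Diamond r) is true at 4.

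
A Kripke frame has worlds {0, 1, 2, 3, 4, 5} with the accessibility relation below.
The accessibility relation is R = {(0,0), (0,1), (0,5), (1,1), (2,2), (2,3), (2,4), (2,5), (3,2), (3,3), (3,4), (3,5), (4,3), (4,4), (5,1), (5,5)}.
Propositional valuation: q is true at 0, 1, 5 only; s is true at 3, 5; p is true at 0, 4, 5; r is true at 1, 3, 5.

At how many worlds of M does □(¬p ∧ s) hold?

Let φ = □(¬p ∧ s). Evaluate φ at each world:
  0 (successors {0, 1, 5}): φ is false.
  1 (successors {1}): φ is false.
  2 (successors {2, 3, 4, 5}): φ is false.
  3 (successors {2, 3, 4, 5}): φ is false.
  4 (successors {3, 4}): φ is false.
  5 (successors {1, 5}): φ is false.
For instance, at 0:
  At 0: □(¬p ∧ s) requires ¬p ∧ s at every successor {0, 1, 5}.
    ¬p ∧ s fails at 0, so □(¬p ∧ s) is false at 0.
Satisfying worlds: none.

0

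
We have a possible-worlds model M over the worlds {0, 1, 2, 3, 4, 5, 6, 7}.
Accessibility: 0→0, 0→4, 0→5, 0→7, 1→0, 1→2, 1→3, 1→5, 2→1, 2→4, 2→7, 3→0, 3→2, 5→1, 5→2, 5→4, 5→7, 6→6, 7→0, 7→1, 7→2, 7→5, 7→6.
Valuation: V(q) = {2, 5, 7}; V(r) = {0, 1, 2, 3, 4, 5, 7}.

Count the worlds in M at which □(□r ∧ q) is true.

1

Let φ = □(□r ∧ q). Evaluate φ at each world:
  0 (successors {0, 4, 5, 7}): φ is false.
  1 (successors {0, 2, 3, 5}): φ is false.
  2 (successors {1, 4, 7}): φ is false.
  3 (successors {0, 2}): φ is false.
  4 (successors ∅): φ is true.
  5 (successors {1, 2, 4, 7}): φ is false.
  6 (successors {6}): φ is false.
  7 (successors {0, 1, 2, 5, 6}): φ is false.
For instance, at 2:
  At 2: □(□r ∧ q) requires □r ∧ q at every successor {1, 4, 7}.
    □r ∧ q fails at 1, so □(□r ∧ q) is false at 2.
      At 1: □r is true, q is false, so □r ∧ q is false.
Satisfying worlds: {4}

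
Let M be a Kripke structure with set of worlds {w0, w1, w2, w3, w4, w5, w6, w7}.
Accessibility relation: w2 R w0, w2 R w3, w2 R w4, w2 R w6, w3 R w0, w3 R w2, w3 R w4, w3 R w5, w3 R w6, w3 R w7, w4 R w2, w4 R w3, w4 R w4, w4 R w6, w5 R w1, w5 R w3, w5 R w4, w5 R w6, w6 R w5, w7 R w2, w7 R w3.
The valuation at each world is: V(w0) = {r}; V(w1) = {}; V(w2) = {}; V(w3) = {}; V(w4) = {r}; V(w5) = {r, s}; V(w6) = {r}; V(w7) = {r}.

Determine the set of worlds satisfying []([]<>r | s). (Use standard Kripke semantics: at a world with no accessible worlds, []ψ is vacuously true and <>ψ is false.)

w0, w1, w6

Let φ = []([]<>r | s). Evaluate φ at each world:
  w0 (successors ∅): φ is true.
  w1 (successors ∅): φ is true.
  w2 (successors {w0, w3, w4, w6}): φ is false.
  w3 (successors {w0, w2, w4, w5, w6, w7}): φ is false.
  w4 (successors {w2, w3, w4, w6}): φ is false.
  w5 (successors {w1, w3, w4, w6}): φ is false.
  w6 (successors {w5}): φ is true.
  w7 (successors {w2, w3}): φ is false.
For instance, at w3:
  At w3: []([]<>r | s) requires []<>r | s at every successor {w0, w2, w4, w5, w6, w7}.
    []<>r | s fails at w2, so []([]<>r | s) is false at w3.
      At w2: []<>r is false, s is false, so []<>r | s is false.
Satisfying worlds: {w0, w1, w6}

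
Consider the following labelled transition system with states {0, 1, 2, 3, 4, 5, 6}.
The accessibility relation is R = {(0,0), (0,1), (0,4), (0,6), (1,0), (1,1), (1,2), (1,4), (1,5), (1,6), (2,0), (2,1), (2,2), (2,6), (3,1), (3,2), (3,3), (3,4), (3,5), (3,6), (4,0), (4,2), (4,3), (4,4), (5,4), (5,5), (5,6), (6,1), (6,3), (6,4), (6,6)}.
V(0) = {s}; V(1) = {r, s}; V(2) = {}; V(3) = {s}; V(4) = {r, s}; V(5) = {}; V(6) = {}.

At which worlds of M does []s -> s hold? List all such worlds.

0, 1, 2, 3, 4, 5, 6

Let φ = []s -> s. Evaluate φ at each world:
  0 (successors {0, 1, 4, 6}): φ is true.
  1 (successors {0, 1, 2, 4, 5, 6}): φ is true.
  2 (successors {0, 1, 2, 6}): φ is true.
  3 (successors {1, 2, 3, 4, 5, 6}): φ is true.
  4 (successors {0, 2, 3, 4}): φ is true.
  5 (successors {4, 5, 6}): φ is true.
  6 (successors {1, 3, 4, 6}): φ is true.
For instance, at 5:
  At 5: []s is false, s is false, so []s -> s is true.
    At 5: []s requires s at every successor {4, 5, 6}.
      s fails at 5, so []s is false at 5.
Satisfying worlds: {0, 1, 2, 3, 4, 5, 6}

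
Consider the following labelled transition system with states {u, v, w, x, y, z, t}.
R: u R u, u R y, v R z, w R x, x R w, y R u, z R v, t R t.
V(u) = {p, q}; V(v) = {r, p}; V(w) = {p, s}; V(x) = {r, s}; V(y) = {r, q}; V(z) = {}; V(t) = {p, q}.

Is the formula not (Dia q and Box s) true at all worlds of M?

Let φ = not (Dia q and Box s). Evaluate φ at each world:
  u (successors {u, y}): φ is true.
  v (successors {z}): φ is true.
  w (successors {x}): φ is true.
  x (successors {w}): φ is true.
  y (successors {u}): φ is true.
  z (successors {v}): φ is true.
  t (successors {t}): φ is true.
For instance, at y:
  At y: Dia q and Box s is false, so not (Dia q and Box s) is true.
    At y: Dia q is true, Box s is false, so Dia q and Box s is false.
      At y: Dia q requires q at some successor in {u}.
        q holds at u, so Dia q is true at y.
      At y: Box s requires s at every successor {u}.
        s fails at u, so Box s is false at y.

Yes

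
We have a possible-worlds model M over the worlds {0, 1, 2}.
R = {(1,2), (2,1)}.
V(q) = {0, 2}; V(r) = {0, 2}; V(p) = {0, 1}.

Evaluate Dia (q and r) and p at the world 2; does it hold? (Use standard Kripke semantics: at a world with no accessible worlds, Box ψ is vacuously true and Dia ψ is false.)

No

At 2: Dia (q and r) is false, p is false, so Dia (q and r) and p is false.
  At 2: Dia (q and r) requires q and r at some successor in {1}.
    At 1: q and r is false.
  So Dia (q and r) is false at 2.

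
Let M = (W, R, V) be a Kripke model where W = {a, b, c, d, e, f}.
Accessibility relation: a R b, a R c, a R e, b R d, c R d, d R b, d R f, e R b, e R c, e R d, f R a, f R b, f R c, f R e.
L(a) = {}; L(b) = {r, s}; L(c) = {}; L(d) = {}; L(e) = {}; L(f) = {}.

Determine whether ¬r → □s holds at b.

At b: ¬r is false, □s is false, so ¬r → □s is true.
  At b: □s requires s at every successor {d}.
    s fails at d, so □s is false at b.

Yes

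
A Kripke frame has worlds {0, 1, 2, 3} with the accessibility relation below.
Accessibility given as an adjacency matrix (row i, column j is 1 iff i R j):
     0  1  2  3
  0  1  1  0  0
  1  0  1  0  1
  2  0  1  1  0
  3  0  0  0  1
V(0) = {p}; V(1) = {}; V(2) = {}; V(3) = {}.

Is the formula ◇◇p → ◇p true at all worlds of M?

Let φ = ◇◇p → ◇p. Evaluate φ at each world:
  0 (successors {0, 1}): φ is true.
  1 (successors {1, 3}): φ is true.
  2 (successors {1, 2}): φ is true.
  3 (successors {3}): φ is true.
For instance, at 2:
  At 2: ◇◇p is false, ◇p is false, so ◇◇p → ◇p is true.
    At 2: ◇◇p requires ◇p at some successor in {1, 2}.
      At 1: ◇p is false.
      At 2: ◇p is false.
    So ◇◇p is false at 2.
    At 2: ◇p requires p at some successor in {1, 2}.
      At 1: p is false.
      At 2: p is false.
    So ◇p is false at 2.

Yes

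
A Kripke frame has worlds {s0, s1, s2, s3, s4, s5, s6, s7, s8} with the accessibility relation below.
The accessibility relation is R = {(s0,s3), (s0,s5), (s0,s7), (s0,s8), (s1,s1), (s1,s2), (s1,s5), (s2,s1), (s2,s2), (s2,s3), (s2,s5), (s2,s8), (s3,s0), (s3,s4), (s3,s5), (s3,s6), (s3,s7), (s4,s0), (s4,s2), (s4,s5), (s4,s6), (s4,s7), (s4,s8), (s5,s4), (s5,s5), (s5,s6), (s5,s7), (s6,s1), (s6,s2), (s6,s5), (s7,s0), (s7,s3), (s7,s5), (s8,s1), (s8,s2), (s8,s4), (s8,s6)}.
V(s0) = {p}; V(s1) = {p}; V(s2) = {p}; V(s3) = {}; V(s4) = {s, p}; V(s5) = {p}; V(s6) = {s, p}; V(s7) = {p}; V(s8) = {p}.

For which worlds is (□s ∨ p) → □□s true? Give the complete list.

s3

Let φ = (□s ∨ p) → □□s. Evaluate φ at each world:
  s0 (successors {s3, s5, s7, s8}): φ is false.
  s1 (successors {s1, s2, s5}): φ is false.
  s2 (successors {s1, s2, s3, s5, s8}): φ is false.
  s3 (successors {s0, s4, s5, s6, s7}): φ is true.
  s4 (successors {s0, s2, s5, s6, s7, s8}): φ is false.
  s5 (successors {s4, s5, s6, s7}): φ is false.
  s6 (successors {s1, s2, s5}): φ is false.
  s7 (successors {s0, s3, s5}): φ is false.
  s8 (successors {s1, s2, s4, s6}): φ is false.
For instance, at s1:
  At s1: □s ∨ p is true, □□s is false, so (□s ∨ p) → □□s is false.
    At s1: □s is false, p is true, so □s ∨ p is true.
      At s1: □s requires s at every successor {s1, s2, s5}.
        s fails at s1, so □s is false at s1.
    At s1: □□s requires □s at every successor {s1, s2, s5}.
      □s fails at s1, so □□s is false at s1.
Satisfying worlds: {s3}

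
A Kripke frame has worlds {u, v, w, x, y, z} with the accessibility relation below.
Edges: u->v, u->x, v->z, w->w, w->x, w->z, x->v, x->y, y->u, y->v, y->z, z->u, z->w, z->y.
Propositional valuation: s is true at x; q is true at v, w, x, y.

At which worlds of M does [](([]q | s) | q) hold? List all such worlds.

Let φ = [](([]q | s) | q). Evaluate φ at each world:
  u (successors {v, x}): φ is true.
  v (successors {z}): φ is false.
  w (successors {w, x, z}): φ is false.
  x (successors {v, y}): φ is true.
  y (successors {u, v, z}): φ is false.
  z (successors {u, w, y}): φ is true.
For instance, at v:
  At v: [](([]q | s) | q) requires ([]q | s) | q at every successor {z}.
    ([]q | s) | q fails at z, so [](([]q | s) | q) is false at v.
      At z: []q | s is false, q is false, so ([]q | s) | q is false.
Satisfying worlds: {u, x, z}

u, x, z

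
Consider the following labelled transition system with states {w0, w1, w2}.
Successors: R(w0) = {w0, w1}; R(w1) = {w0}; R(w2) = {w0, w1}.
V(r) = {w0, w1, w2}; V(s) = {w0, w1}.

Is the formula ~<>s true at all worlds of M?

Recall that <>ψ holds at a world iff ψ holds at some accessible world.
Let φ = ~<>s. Evaluate φ at each world:
  w0 (successors {w0, w1}): φ is false.
  w1 (successors {w0}): φ is false.
  w2 (successors {w0, w1}): φ is false.
Detail at w0 (counterexample):
  At w0: <>s is true, so ~<>s is false.
    At w0: <>s requires s at some successor in {w0, w1}.
      s holds at w0, so <>s is true at w0.

No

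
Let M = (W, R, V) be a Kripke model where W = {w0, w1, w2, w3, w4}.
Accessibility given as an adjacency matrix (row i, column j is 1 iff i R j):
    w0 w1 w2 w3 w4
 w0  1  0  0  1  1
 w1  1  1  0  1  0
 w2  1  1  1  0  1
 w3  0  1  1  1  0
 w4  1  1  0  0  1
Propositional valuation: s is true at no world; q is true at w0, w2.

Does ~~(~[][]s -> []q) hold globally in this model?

No

Let φ = ~~(~[][]s -> []q). Evaluate φ at each world:
  w0 (successors {w0, w3, w4}): φ is false.
  w1 (successors {w0, w1, w3}): φ is false.
  w2 (successors {w0, w1, w2, w4}): φ is false.
  w3 (successors {w1, w2, w3}): φ is false.
  w4 (successors {w0, w1, w4}): φ is false.
Detail at w0 (counterexample):
  At w0: ~(~[][]s -> []q) is true, so ~~(~[][]s -> []q) is false.
    At w0: ~[][]s -> []q is false, so ~(~[][]s -> []q) is true.
      At w0: ~[][]s is true, []q is false, so ~[][]s -> []q is false.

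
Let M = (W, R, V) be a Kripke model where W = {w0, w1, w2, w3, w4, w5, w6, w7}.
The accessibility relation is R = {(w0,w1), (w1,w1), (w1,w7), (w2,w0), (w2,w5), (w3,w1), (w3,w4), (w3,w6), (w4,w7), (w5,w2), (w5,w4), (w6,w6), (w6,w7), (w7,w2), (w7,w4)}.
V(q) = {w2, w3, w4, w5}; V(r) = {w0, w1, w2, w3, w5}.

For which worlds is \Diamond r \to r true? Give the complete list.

w0, w1, w2, w3, w4, w5, w6

Let φ = \Diamond r \to r. Evaluate φ at each world:
  w0 (successors {w1}): φ is true.
  w1 (successors {w1, w7}): φ is true.
  w2 (successors {w0, w5}): φ is true.
  w3 (successors {w1, w4, w6}): φ is true.
  w4 (successors {w7}): φ is true.
  w5 (successors {w2, w4}): φ is true.
  w6 (successors {w6, w7}): φ is true.
  w7 (successors {w2, w4}): φ is false.
For instance, at w1:
  At w1: \Diamond r is true, r is true, so \Diamond r \to r is true.
    At w1: \Diamond r requires r at some successor in {w1, w7}.
      r holds at w1, so \Diamond r is true at w1.
Satisfying worlds: {w0, w1, w2, w3, w4, w5, w6}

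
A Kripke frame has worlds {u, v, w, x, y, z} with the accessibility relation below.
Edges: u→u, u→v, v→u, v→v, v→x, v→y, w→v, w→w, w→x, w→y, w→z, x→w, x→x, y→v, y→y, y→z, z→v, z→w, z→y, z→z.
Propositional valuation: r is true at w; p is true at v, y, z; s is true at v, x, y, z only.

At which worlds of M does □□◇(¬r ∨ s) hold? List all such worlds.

Let φ = □□◇(¬r ∨ s). Evaluate φ at each world:
  u (successors {u, v}): φ is true.
  v (successors {u, v, x, y}): φ is true.
  w (successors {v, w, x, y, z}): φ is true.
  x (successors {w, x}): φ is true.
  y (successors {v, y, z}): φ is true.
  z (successors {v, w, y, z}): φ is true.
For instance, at w:
  At w: □□◇(¬r ∨ s) requires □◇(¬r ∨ s) at every successor {v, w, x, y, z}.
    At v: □◇(¬r ∨ s) is true.
    At w: □◇(¬r ∨ s) is true.
    At x: □◇(¬r ∨ s) is true.
    At y: □◇(¬r ∨ s) is true.
    At z: □◇(¬r ∨ s) is true.
  So □□◇(¬r ∨ s) is true at w.
Satisfying worlds: {u, v, w, x, y, z}

u, v, w, x, y, z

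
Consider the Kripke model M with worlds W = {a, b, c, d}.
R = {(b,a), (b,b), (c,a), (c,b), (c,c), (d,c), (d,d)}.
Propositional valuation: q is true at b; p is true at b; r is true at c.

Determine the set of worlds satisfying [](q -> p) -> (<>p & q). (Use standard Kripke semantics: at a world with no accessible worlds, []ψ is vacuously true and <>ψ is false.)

Recall that []ψ holds at a world iff ψ holds at every accessible world, and <>ψ holds iff ψ holds at some accessible world.
Let φ = [](q -> p) -> (<>p & q). Evaluate φ at each world:
  a (successors ∅): φ is false.
  b (successors {a, b}): φ is true.
  c (successors {a, b, c}): φ is false.
  d (successors {c, d}): φ is false.
For instance, at b:
  At b: [](q -> p) is true, <>p & q is true, so [](q -> p) -> (<>p & q) is true.
    At b: [](q -> p) requires q -> p at every successor {a, b}.
      At a: q -> p is true.
      At b: q -> p is true.
    So [](q -> p) is true at b.
    At b: <>p is true, q is true, so <>p & q is true.
      At b: <>p requires p at some successor in {a, b}.
        p holds at b, so <>p is true at b.
Satisfying worlds: {b}

b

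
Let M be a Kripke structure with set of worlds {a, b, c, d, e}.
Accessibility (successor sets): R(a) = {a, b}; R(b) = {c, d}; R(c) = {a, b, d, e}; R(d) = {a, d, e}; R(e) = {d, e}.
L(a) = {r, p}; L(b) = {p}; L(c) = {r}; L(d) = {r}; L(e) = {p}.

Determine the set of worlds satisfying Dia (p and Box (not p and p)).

Recall that Box ψ holds at a world iff ψ holds at every accessible world, and Dia ψ holds iff ψ holds at some accessible world.
Let φ = Dia (p and Box (not p and p)). Evaluate φ at each world:
  a (successors {a, b}): φ is false.
  b (successors {c, d}): φ is false.
  c (successors {a, b, d, e}): φ is false.
  d (successors {a, d, e}): φ is false.
  e (successors {d, e}): φ is false.
For instance, at e:
  At e: Dia (p and Box (not p and p)) requires p and Box (not p and p) at some successor in {d, e}.
    At d: p and Box (not p and p) is false.
    At e: p and Box (not p and p) is false.
  So Dia (p and Box (not p and p)) is false at e.
Satisfying worlds: none.

none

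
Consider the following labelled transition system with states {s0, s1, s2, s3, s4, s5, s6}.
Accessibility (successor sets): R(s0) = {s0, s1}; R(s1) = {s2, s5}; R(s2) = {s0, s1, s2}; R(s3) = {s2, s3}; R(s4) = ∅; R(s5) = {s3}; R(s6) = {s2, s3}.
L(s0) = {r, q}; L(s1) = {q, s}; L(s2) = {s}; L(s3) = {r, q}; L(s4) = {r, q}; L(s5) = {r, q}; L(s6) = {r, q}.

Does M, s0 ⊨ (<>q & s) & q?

At s0: <>q & s is false, q is true, so (<>q & s) & q is false.
  At s0: <>q is true, s is false, so <>q & s is false.
    At s0: <>q requires q at some successor in {s0, s1}.
      q holds at s0, so <>q is true at s0.

No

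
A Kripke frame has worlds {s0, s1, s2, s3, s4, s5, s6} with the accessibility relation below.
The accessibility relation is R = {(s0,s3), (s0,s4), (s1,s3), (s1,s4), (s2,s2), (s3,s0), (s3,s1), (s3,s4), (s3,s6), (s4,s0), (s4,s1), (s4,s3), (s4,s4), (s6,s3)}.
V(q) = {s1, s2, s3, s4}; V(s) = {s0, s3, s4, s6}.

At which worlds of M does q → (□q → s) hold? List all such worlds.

Let φ = q → (□q → s). Evaluate φ at each world:
  s0 (successors {s3, s4}): φ is true.
  s1 (successors {s3, s4}): φ is false.
  s2 (successors {s2}): φ is false.
  s3 (successors {s0, s1, s4, s6}): φ is true.
  s4 (successors {s0, s1, s3, s4}): φ is true.
  s5 (successors ∅): φ is true.
  s6 (successors {s3}): φ is true.
For instance, at s0:
  At s0: q is false, □q → s is true, so q → (□q → s) is true.
    At s0: □q is true, s is true, so □q → s is true.
      At s0: □q requires q at every successor {s3, s4}.
        At s3: q is true.
        At s4: q is true.
      So □q is true at s0.
Satisfying worlds: {s0, s3, s4, s5, s6}

s0, s3, s4, s5, s6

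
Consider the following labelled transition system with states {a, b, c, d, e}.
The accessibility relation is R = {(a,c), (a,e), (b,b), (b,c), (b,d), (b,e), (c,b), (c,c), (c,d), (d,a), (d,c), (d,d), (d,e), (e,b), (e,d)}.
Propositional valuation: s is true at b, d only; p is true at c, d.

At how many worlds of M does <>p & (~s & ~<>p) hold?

0

Let φ = <>p & (~s & ~<>p). Evaluate φ at each world:
  a (successors {c, e}): φ is false.
  b (successors {b, c, d, e}): φ is false.
  c (successors {b, c, d}): φ is false.
  d (successors {a, c, d, e}): φ is false.
  e (successors {b, d}): φ is false.
For instance, at d:
  At d: <>p is true, ~s & ~<>p is false, so <>p & (~s & ~<>p) is false.
    At d: <>p requires p at some successor in {a, c, d, e}.
      p holds at c, so <>p is true at d.
    At d: ~s is false, ~<>p is false, so ~s & ~<>p is false.
      At d: <>p is true, so ~<>p is false.
Satisfying worlds: none.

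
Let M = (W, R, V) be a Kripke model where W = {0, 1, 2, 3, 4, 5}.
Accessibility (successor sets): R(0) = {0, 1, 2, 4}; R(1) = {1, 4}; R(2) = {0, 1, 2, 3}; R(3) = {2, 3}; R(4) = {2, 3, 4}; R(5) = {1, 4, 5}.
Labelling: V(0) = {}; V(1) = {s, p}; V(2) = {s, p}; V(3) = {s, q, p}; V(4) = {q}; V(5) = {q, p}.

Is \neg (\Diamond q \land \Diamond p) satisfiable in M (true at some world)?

No

Recall that \Diamond ψ holds at a world iff ψ holds at some accessible world.
Let φ = \neg (\Diamond q \land \Diamond p). Evaluate φ at each world:
  0 (successors {0, 1, 2, 4}): φ is false.
  1 (successors {1, 4}): φ is false.
  2 (successors {0, 1, 2, 3}): φ is false.
  3 (successors {2, 3}): φ is false.
  4 (successors {2, 3, 4}): φ is false.
  5 (successors {1, 4, 5}): φ is false.
For instance, at 3:
  At 3: \Diamond q \land \Diamond p is true, so \neg (\Diamond q \land \Diamond p) is false.
    At 3: \Diamond q is true, \Diamond p is true, so \Diamond q \land \Diamond p is true.
      At 3: \Diamond q requires q at some successor in {2, 3}.
        q holds at 3, so \Diamond q is true at 3.
      At 3: \Diamond p requires p at some successor in {2, 3}.
        p holds at 2, so \Diamond p is true at 3.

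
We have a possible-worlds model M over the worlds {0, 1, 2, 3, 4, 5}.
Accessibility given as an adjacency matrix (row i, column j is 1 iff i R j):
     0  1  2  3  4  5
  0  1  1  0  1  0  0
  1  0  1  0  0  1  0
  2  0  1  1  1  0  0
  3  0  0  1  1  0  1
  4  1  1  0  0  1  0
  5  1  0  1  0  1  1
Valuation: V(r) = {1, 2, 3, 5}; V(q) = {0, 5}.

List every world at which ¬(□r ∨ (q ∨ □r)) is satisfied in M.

Recall that □ψ holds at a world iff ψ holds at every accessible world, and ◇ψ holds iff ψ holds at some accessible world.
Let φ = ¬(□r ∨ (q ∨ □r)). Evaluate φ at each world:
  0 (successors {0, 1, 3}): φ is false.
  1 (successors {1, 4}): φ is true.
  2 (successors {1, 2, 3}): φ is false.
  3 (successors {2, 3, 5}): φ is false.
  4 (successors {0, 1, 4}): φ is true.
  5 (successors {0, 2, 4, 5}): φ is false.
For instance, at 2:
  At 2: □r ∨ (q ∨ □r) is true, so ¬(□r ∨ (q ∨ □r)) is false.
    At 2: □r is true, q ∨ □r is true, so □r ∨ (q ∨ □r) is true.
      At 2: □r requires r at every successor {1, 2, 3}.
        At 1: r is true.
        At 2: r is true.
        At 3: r is true.
      So □r is true at 2.
      At 2: q is false, □r is true, so q ∨ □r is true.
Satisfying worlds: {1, 4}

1, 4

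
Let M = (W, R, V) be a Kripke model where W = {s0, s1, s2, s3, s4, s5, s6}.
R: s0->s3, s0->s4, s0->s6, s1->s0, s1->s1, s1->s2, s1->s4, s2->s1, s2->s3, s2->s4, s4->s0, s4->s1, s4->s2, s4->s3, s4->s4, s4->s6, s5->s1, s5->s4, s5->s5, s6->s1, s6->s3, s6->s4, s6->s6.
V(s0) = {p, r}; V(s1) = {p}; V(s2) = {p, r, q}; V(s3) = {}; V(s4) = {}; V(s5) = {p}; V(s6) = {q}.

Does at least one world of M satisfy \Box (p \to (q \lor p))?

Recall that \Box ψ holds at a world iff ψ holds at every accessible world, and \Diamond ψ holds iff ψ holds at some accessible world.
Let φ = \Box (p \to (q \lor p)). Evaluate φ at each world:
  s0 (successors {s3, s4, s6}): φ is true.
  s1 (successors {s0, s1, s2, s4}): φ is true.
  s2 (successors {s1, s3, s4}): φ is true.
  s3 (successors ∅): φ is true.
  s4 (successors {s0, s1, s2, s3, s4, s6}): φ is true.
  s5 (successors {s1, s4, s5}): φ is true.
  s6 (successors {s1, s3, s4, s6}): φ is true.
Detail at s0 (witness):
  At s0: \Box (p \to (q \lor p)) requires p \to (q \lor p) at every successor {s3, s4, s6}.
    At s3: p \to (q \lor p) is true.
    At s4: p \to (q \lor p) is true.
    At s6: p \to (q \lor p) is true.
  So \Box (p \to (q \lor p)) is true at s0.

Yes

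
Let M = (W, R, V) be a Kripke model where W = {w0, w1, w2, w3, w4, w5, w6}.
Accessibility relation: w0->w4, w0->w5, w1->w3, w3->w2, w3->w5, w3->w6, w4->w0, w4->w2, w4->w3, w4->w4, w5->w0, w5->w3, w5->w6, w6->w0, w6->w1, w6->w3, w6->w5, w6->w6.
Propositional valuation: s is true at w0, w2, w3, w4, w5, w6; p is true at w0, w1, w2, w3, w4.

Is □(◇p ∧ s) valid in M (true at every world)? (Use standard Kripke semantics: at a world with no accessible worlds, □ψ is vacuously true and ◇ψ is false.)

Let φ = □(◇p ∧ s). Evaluate φ at each world:
  w0 (successors {w4, w5}): φ is true.
  w1 (successors {w3}): φ is true.
  w2 (successors ∅): φ is true.
  w3 (successors {w2, w5, w6}): φ is false.
  w4 (successors {w0, w2, w3, w4}): φ is false.
  w5 (successors {w0, w3, w6}): φ is true.
  w6 (successors {w0, w1, w3, w5, w6}): φ is false.
Detail at w3 (counterexample):
  At w3: □(◇p ∧ s) requires ◇p ∧ s at every successor {w2, w5, w6}.
    ◇p ∧ s fails at w2, so □(◇p ∧ s) is false at w3.
      At w2: ◇p is false, s is true, so ◇p ∧ s is false.

No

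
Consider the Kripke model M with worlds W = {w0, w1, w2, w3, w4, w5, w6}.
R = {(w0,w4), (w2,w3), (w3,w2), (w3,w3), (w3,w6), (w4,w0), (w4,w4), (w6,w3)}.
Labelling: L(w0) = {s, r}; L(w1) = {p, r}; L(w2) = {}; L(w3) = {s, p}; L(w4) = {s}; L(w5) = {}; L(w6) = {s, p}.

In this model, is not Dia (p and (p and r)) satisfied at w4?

At w4: Dia (p and (p and r)) is false, so not Dia (p and (p and r)) is true.
  At w4: Dia (p and (p and r)) requires p and (p and r) at some successor in {w0, w4}.
    At w0: p and (p and r) is false.
    At w4: p and (p and r) is false.
  So Dia (p and (p and r)) is false at w4.

Yes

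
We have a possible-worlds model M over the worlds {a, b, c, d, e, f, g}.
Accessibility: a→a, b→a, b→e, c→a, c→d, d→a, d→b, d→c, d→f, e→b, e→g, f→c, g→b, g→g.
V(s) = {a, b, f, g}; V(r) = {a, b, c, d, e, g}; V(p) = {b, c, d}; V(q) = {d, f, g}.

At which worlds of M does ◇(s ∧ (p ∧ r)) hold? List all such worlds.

Let φ = ◇(s ∧ (p ∧ r)). Evaluate φ at each world:
  a (successors {a}): φ is false.
  b (successors {a, e}): φ is false.
  c (successors {a, d}): φ is false.
  d (successors {a, b, c, f}): φ is true.
  e (successors {b, g}): φ is true.
  f (successors {c}): φ is false.
  g (successors {b, g}): φ is true.
For instance, at g:
  At g: ◇(s ∧ (p ∧ r)) requires s ∧ (p ∧ r) at some successor in {b, g}.
    s ∧ (p ∧ r) holds at b, so ◇(s ∧ (p ∧ r)) is true at g.
Satisfying worlds: {d, e, g}

d, e, g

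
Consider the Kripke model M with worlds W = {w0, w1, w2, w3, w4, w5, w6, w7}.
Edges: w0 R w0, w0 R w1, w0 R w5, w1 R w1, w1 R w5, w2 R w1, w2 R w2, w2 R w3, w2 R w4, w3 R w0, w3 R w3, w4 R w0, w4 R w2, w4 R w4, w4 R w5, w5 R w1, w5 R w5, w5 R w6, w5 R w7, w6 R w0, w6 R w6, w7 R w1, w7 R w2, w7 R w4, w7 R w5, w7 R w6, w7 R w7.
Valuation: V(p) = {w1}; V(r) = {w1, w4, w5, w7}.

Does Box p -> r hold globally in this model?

Let φ = Box p -> r. Evaluate φ at each world:
  w0 (successors {w0, w1, w5}): φ is true.
  w1 (successors {w1, w5}): φ is true.
  w2 (successors {w1, w2, w3, w4}): φ is true.
  w3 (successors {w0, w3}): φ is true.
  w4 (successors {w0, w2, w4, w5}): φ is true.
  w5 (successors {w1, w5, w6, w7}): φ is true.
  w6 (successors {w0, w6}): φ is true.
  w7 (successors {w1, w2, w4, w5, w6, w7}): φ is true.
For instance, at w7:
  At w7: Box p is false, r is true, so Box p -> r is true.
    At w7: Box p requires p at every successor {w1, w2, w4, w5, w6, w7}.
      p fails at w2, so Box p is false at w7.

Yes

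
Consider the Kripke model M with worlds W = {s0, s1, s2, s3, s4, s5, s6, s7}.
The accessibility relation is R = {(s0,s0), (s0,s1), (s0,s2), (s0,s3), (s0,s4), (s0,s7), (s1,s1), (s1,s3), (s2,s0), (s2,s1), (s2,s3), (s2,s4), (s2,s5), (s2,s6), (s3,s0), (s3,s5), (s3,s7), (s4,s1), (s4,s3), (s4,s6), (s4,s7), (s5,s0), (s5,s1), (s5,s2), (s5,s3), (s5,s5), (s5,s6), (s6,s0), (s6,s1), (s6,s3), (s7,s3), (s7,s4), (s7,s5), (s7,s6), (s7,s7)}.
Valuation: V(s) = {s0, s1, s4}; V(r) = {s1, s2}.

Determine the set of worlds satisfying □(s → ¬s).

none

Let φ = □(s → ¬s). Evaluate φ at each world:
  s0 (successors {s0, s1, s2, s3, s4, s7}): φ is false.
  s1 (successors {s1, s3}): φ is false.
  s2 (successors {s0, s1, s3, s4, s5, s6}): φ is false.
  s3 (successors {s0, s5, s7}): φ is false.
  s4 (successors {s1, s3, s6, s7}): φ is false.
  s5 (successors {s0, s1, s2, s3, s5, s6}): φ is false.
  s6 (successors {s0, s1, s3}): φ is false.
  s7 (successors {s3, s4, s5, s6, s7}): φ is false.
For instance, at s6:
  At s6: □(s → ¬s) requires s → ¬s at every successor {s0, s1, s3}.
    s → ¬s fails at s0, so □(s → ¬s) is false at s6.
Satisfying worlds: none.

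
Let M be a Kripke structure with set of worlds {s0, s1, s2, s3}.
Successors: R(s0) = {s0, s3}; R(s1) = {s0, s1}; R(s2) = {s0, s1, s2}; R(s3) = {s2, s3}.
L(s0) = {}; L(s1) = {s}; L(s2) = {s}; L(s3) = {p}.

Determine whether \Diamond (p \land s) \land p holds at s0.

No

At s0: \Diamond (p \land s) is false, p is false, so \Diamond (p \land s) \land p is false.
  At s0: \Diamond (p \land s) requires p \land s at some successor in {s0, s3}.
    At s0: p \land s is false.
    At s3: p \land s is false.
  So \Diamond (p \land s) is false at s0.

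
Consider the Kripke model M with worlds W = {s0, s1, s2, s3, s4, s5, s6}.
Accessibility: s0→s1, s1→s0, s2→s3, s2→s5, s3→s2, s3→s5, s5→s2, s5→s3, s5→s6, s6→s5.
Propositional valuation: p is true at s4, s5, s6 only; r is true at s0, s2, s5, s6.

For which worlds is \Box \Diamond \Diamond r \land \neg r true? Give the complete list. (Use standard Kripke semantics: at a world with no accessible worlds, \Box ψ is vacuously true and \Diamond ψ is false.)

Let φ = \Box \Diamond \Diamond r \land \neg r. Evaluate φ at each world:
  s0 (successors {s1}): φ is false.
  s1 (successors {s0}): φ is true.
  s2 (successors {s3, s5}): φ is false.
  s3 (successors {s2, s5}): φ is true.
  s4 (successors ∅): φ is true.
  s5 (successors {s2, s3, s6}): φ is false.
  s6 (successors {s5}): φ is false.
For instance, at s6:
  At s6: \Box \Diamond \Diamond r is true, \neg r is false, so \Box \Diamond \Diamond r \land \neg r is false.
    At s6: \Box \Diamond \Diamond r requires \Diamond \Diamond r at every successor {s5}.
      At s5: \Diamond \Diamond r is true.
    So \Box \Diamond \Diamond r is true at s6.
Satisfying worlds: {s1, s3, s4}

s1, s3, s4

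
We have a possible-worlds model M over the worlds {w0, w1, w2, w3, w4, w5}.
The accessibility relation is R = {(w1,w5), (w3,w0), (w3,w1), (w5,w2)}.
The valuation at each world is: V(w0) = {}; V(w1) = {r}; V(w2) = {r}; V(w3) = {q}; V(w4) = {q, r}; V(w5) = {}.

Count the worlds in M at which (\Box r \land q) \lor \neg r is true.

Let φ = (\Box r \land q) \lor \neg r. Evaluate φ at each world:
  w0 (successors ∅): φ is true.
  w1 (successors {w5}): φ is false.
  w2 (successors ∅): φ is false.
  w3 (successors {w0, w1}): φ is true.
  w4 (successors ∅): φ is true.
  w5 (successors {w2}): φ is true.
For instance, at w5:
  At w5: \Box r \land q is false, \neg r is true, so (\Box r \land q) \lor \neg r is true.
    At w5: \Box r is true, q is false, so \Box r \land q is false.
      At w5: \Box r requires r at every successor {w2}.
        At w2: r is true.
      So \Box r is true at w5.
Satisfying worlds: {w0, w3, w4, w5}

4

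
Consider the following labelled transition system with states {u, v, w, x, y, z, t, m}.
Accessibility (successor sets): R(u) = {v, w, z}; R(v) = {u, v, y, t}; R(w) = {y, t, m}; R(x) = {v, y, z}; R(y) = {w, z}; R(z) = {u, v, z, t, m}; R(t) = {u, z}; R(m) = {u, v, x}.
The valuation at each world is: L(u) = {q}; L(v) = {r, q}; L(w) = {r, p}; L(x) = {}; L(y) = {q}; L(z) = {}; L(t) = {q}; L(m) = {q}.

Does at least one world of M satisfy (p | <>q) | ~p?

Yes

Let φ = (p | <>q) | ~p. Evaluate φ at each world:
  u (successors {v, w, z}): φ is true.
  v (successors {u, v, y, t}): φ is true.
  w (successors {y, t, m}): φ is true.
  x (successors {v, y, z}): φ is true.
  y (successors {w, z}): φ is true.
  z (successors {u, v, z, t, m}): φ is true.
  t (successors {u, z}): φ is true.
  m (successors {u, v, x}): φ is true.
Detail at u (witness):
  At u: p | <>q is true, ~p is true, so (p | <>q) | ~p is true.
    At u: p is false, <>q is true, so p | <>q is true.
      At u: <>q requires q at some successor in {v, w, z}.
        q holds at v, so <>q is true at u.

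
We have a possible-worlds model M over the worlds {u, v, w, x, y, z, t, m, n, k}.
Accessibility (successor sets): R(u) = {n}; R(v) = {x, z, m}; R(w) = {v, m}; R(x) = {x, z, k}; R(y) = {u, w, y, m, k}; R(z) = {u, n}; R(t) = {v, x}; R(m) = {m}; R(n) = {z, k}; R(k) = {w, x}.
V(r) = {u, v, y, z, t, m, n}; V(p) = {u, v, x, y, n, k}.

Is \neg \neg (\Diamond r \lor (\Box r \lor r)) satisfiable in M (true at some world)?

Let φ = \neg \neg (\Diamond r \lor (\Box r \lor r)). Evaluate φ at each world:
  u (successors {n}): φ is true.
  v (successors {x, z, m}): φ is true.
  w (successors {v, m}): φ is true.
  x (successors {x, z, k}): φ is true.
  y (successors {u, w, y, m, k}): φ is true.
  z (successors {u, n}): φ is true.
  t (successors {v, x}): φ is true.
  m (successors {m}): φ is true.
  n (successors {z, k}): φ is true.
  k (successors {w, x}): φ is false.
Detail at u (witness):
  At u: \neg (\Diamond r \lor (\Box r \lor r)) is false, so \neg \neg (\Diamond r \lor (\Box r \lor r)) is true.
    At u: \Diamond r \lor (\Box r \lor r) is true, so \neg (\Diamond r \lor (\Box r \lor r)) is false.
      At u: \Diamond r is true, \Box r \lor r is true, so \Diamond r \lor (\Box r \lor r) is true.

Yes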